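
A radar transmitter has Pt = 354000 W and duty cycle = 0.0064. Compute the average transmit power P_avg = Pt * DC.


P_avg = 354000 * 0.0064 = 2265.6 W

2265.6 W


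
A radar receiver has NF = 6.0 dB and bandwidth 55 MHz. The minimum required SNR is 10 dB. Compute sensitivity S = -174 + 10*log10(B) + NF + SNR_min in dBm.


10*log10(55000000.0) = 77.4
S = -174 + 77.4 + 6.0 + 10 = -80.6 dBm

-80.6 dBm


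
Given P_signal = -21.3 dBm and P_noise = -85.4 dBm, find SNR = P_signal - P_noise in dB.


SNR = -21.3 - (-85.4) = 64.1 dB

64.1 dB


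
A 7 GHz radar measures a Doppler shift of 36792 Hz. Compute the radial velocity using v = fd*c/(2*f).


v = 36792 * 3e8 / (2 * 7000000000.0) = 788.4 m/s

788.4 m/s


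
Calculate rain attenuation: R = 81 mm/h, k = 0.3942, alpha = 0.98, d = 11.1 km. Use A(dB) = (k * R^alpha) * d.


gamma = 0.3942 * 81^0.98 = 29.243674 dB/km
A = 29.243674 * 11.1 = 324.6 dB

324.6 dB


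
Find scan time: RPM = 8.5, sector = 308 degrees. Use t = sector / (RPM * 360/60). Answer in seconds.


t = 308 / (8.5 * 360) * 60 = 6.04 s

6.04 s


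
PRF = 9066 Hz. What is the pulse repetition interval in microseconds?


PRI = 1/9066 = 0.0001103022 s = 110.3 us

110.3 us


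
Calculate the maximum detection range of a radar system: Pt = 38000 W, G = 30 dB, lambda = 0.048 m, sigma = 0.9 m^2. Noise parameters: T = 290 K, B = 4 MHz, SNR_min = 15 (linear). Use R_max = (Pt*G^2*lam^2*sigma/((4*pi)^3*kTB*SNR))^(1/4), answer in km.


G_lin = 10^(30/10) = 1000.0
R^4 = 38000 * 1000.0^2 * 0.048^2 * 0.9 / ((4*pi)^3 * 1.38e-23 * 290 * 4000000.0 * 15)
R^4 = 1.65368e17 m^4
R_max = (1.65368e17)^(1/4) = 20165.7 m = 20.2 km

20.2 km


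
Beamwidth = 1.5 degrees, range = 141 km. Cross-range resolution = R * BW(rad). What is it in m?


BW_rad = 0.026179939
CR = 141000 * 0.026179939 = 3691.4 m

3691.4 m


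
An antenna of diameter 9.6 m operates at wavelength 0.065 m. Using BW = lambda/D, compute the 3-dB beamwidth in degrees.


BW_rad = 0.065 / 9.6 = 0.006771
BW_deg = 0.39 degrees

0.39 degrees


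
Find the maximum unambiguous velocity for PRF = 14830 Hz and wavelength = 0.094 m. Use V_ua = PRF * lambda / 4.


V_ua = 14830 * 0.094 / 4 = 348.5 m/s

348.5 m/s


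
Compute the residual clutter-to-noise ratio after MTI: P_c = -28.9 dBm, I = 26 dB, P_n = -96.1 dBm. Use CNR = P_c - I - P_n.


CNR = -28.9 - 26 - (-96.1) = 41.2 dB

41.2 dB


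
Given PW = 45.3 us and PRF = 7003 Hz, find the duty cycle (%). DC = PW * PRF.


DC = 45.3e-6 * 7003 * 100 = 31.72%

31.72%


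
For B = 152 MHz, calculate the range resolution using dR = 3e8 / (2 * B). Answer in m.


dR = 3e8 / (2 * 152000000.0) = 0.99 m

0.99 m


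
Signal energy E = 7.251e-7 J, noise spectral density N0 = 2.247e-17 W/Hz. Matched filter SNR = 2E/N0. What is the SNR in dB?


SNR_lin = 2 * 7.251e-7 / 2.247e-17 = 6.454e10
SNR_dB = 10*log10(6.454e10) = 108.1 dB

108.1 dB


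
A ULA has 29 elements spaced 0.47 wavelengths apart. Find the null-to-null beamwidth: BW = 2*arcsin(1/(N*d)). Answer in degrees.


1/(N*d) = 1/(29*0.47) = 0.073368
BW = 2*arcsin(0.073368) = 8.4 degrees

8.4 degrees


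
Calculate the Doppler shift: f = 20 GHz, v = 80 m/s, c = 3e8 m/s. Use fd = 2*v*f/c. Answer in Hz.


fd = 2 * 80 * 20000000000.0 / 3e8 = 10666.7 Hz

10666.7 Hz


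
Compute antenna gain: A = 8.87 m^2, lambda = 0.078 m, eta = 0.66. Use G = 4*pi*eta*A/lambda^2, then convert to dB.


G_linear = 4*pi*0.66*8.87/0.078^2 = 12091.72
G_dB = 10*log10(12091.72) = 40.8 dB

40.8 dB


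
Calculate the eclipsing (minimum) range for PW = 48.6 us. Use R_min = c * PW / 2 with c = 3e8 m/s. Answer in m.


R_min = 3e8 * 48.6e-6 / 2 = 7290.0 m

7290.0 m


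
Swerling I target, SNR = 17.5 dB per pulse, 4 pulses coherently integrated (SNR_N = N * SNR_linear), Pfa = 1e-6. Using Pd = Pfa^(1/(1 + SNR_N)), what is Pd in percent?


SNR_lin = 10^(17.5/10) = 56.23413
SNR_N = 4 * 56.23413 = 224.93652
1/(1 + SNR_N) = 1/225.93652 = 0.004426
Pd = (1e-6)^0.004426 = 0.94068
Pd = 94.1%

94.1%


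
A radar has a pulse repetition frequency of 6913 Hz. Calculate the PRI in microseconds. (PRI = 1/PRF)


PRI = 1/6913 = 0.000144655 s = 144.7 us

144.7 us


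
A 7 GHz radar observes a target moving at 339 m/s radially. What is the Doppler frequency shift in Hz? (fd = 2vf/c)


fd = 2 * 339 * 7000000000.0 / 3e8 = 15820.0 Hz

15820.0 Hz


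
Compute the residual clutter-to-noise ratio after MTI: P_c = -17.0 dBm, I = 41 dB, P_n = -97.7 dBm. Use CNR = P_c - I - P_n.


CNR = -17.0 - 41 - (-97.7) = 39.7 dB

39.7 dB


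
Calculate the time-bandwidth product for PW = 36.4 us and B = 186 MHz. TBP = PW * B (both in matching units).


TBP = 36.4 * 186 = 6770.4

6770.4


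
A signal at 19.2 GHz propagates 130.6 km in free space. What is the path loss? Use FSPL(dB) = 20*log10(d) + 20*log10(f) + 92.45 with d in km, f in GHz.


20*log10(130.6) = 42.32
20*log10(19.2) = 25.67
FSPL = 160.4 dB

160.4 dB


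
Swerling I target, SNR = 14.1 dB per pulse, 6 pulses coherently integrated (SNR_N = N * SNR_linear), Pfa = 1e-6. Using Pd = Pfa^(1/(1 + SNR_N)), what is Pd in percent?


SNR_lin = 10^(14.1/10) = 25.70396
SNR_N = 6 * 25.70396 = 154.22376
1/(1 + SNR_N) = 1/155.22376 = 0.0064423
Pd = (1e-6)^0.0064423 = 0.91484
Pd = 91.5%

91.5%


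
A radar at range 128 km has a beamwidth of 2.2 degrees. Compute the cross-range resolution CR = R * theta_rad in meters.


BW_rad = 0.038397244
CR = 128000 * 0.038397244 = 4914.8 m

4914.8 m


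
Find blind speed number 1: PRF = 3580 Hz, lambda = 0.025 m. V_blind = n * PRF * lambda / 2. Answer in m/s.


V_blind = 1 * 3580 * 0.025 / 2 = 44.8 m/s

44.8 m/s


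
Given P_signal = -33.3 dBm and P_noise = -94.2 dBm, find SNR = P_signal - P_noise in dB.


SNR = -33.3 - (-94.2) = 60.9 dB

60.9 dB


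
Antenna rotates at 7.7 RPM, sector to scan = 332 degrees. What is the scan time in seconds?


t = 332 / (7.7 * 360) * 60 = 7.19 s

7.19 s


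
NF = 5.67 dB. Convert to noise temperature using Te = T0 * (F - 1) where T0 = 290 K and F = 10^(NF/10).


NF_lin = 10^(5.67/10) = 3.689776
Te = 290 * (3.689776 - 1) = 780.0 K

780.0 K


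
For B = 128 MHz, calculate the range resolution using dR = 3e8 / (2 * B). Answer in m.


dR = 3e8 / (2 * 128000000.0) = 1.17 m

1.17 m


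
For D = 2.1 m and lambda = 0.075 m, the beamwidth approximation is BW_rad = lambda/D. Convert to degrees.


BW_rad = 0.075 / 2.1 = 0.035714
BW_deg = 2.05 degrees

2.05 degrees


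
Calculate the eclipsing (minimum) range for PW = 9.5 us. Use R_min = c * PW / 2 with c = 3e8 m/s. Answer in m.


R_min = 3e8 * 9.5e-6 / 2 = 1425.0 m

1425.0 m


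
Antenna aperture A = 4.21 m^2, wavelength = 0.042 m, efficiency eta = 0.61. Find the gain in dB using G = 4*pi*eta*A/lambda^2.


G_linear = 4*pi*0.61*4.21/0.042^2 = 18294.61
G_dB = 10*log10(18294.61) = 42.6 dB

42.6 dB


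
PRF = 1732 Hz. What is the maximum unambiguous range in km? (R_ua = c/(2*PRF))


R_ua = 3e8 / (2 * 1732) = 86605.1 m = 86.6 km

86.6 km


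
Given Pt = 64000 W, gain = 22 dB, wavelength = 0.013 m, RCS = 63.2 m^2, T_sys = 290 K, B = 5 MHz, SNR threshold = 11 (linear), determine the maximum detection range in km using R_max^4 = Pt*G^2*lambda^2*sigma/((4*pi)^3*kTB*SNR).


G_lin = 10^(22/10) = 158.489319
R^4 = 64000 * 158.489319^2 * 0.013^2 * 63.2 / ((4*pi)^3 * 1.38e-23 * 290 * 5000000.0 * 11)
R^4 = 3.9311e16 m^4
R_max = (3.9311e16)^(1/4) = 14080.8 m = 14.1 km

14.1 km


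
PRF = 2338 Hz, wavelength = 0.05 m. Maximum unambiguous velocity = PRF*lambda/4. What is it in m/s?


V_ua = 2338 * 0.05 / 4 = 29.2 m/s

29.2 m/s


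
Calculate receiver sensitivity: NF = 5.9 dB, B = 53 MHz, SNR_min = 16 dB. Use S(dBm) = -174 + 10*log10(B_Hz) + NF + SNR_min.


10*log10(53000000.0) = 77.24
S = -174 + 77.24 + 5.9 + 16 = -74.9 dBm

-74.9 dBm


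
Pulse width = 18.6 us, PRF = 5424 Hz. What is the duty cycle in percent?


DC = 18.6e-6 * 5424 * 100 = 10.09%

10.09%


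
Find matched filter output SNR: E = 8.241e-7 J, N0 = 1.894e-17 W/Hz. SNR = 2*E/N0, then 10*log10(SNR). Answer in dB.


SNR_lin = 2 * 8.241e-7 / 1.894e-17 = 8.702e10
SNR_dB = 10*log10(8.702e10) = 109.4 dB

109.4 dB


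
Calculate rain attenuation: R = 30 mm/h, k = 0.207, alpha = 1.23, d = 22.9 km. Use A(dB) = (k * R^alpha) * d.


gamma = 0.207 * 30^1.23 = 13.577803 dB/km
A = 13.577803 * 22.9 = 310.93 dB

310.93 dB


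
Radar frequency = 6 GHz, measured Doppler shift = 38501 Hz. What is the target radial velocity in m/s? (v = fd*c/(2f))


v = 38501 * 3e8 / (2 * 6000000000.0) = 962.5 m/s

962.5 m/s


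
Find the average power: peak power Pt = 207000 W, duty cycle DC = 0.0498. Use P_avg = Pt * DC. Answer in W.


P_avg = 207000 * 0.0498 = 10308.6 W

10308.6 W


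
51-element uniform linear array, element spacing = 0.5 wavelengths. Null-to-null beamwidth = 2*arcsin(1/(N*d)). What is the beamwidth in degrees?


1/(N*d) = 1/(51*0.5) = 0.039216
BW = 2*arcsin(0.039216) = 4.5 degrees

4.5 degrees


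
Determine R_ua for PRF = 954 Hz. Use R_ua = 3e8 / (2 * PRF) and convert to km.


R_ua = 3e8 / (2 * 954) = 157232.7 m = 157.2 km

157.2 km


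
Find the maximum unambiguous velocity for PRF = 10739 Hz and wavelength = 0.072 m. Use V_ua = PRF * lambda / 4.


V_ua = 10739 * 0.072 / 4 = 193.3 m/s

193.3 m/s


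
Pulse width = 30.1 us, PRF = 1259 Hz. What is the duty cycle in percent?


DC = 30.1e-6 * 1259 * 100 = 3.79%

3.79%


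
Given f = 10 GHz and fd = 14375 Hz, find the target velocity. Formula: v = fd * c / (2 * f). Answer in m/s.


v = 14375 * 3e8 / (2 * 10000000000.0) = 215.6 m/s

215.6 m/s


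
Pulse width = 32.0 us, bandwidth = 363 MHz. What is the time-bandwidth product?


TBP = 32.0 * 363 = 11616.0

11616.0


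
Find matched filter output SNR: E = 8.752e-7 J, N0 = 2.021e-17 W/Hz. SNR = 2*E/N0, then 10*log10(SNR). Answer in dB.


SNR_lin = 2 * 8.752e-7 / 2.021e-17 = 8.661e10
SNR_dB = 10*log10(8.661e10) = 109.4 dB

109.4 dB


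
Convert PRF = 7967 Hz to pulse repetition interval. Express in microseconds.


PRI = 1/7967 = 0.0001255178 s = 125.5 us

125.5 us


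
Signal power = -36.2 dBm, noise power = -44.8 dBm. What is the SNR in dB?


SNR = -36.2 - (-44.8) = 8.6 dB

8.6 dB


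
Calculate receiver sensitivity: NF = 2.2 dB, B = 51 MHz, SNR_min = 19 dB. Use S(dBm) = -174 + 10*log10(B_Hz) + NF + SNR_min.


10*log10(51000000.0) = 77.08
S = -174 + 77.08 + 2.2 + 19 = -75.7 dBm

-75.7 dBm


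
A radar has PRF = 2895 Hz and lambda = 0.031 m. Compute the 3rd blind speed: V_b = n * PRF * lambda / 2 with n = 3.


V_blind = 3 * 2895 * 0.031 / 2 = 134.6 m/s

134.6 m/s


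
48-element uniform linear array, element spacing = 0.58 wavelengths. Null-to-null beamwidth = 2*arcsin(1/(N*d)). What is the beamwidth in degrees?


1/(N*d) = 1/(48*0.58) = 0.03592
BW = 2*arcsin(0.03592) = 4.1 degrees

4.1 degrees


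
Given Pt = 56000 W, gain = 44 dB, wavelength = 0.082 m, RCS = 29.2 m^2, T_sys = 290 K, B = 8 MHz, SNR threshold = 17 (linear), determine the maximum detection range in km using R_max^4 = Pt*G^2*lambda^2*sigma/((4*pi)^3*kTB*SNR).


G_lin = 10^(44/10) = 25118.864315
R^4 = 56000 * 25118.864315^2 * 0.082^2 * 29.2 / ((4*pi)^3 * 1.38e-23 * 290 * 8000000.0 * 17)
R^4 = 6.42322e21 m^4
R_max = (6.42322e21)^(1/4) = 283098.9 m = 283.1 km

283.1 km


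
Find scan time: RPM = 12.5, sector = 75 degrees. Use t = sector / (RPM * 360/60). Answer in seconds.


t = 75 / (12.5 * 360) * 60 = 1.0 s

1.0 s


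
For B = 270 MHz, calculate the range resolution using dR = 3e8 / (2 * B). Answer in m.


dR = 3e8 / (2 * 270000000.0) = 0.56 m

0.56 m


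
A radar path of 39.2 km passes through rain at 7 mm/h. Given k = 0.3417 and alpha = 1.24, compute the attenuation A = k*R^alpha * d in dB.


gamma = 0.3417 * 7^1.24 = 3.815633 dB/km
A = 3.815633 * 39.2 = 149.57 dB

149.57 dB


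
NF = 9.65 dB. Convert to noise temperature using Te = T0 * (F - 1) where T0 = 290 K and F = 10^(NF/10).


NF_lin = 10^(9.65/10) = 9.225714
Te = 290 * (9.225714 - 1) = 2385.5 K

2385.5 K


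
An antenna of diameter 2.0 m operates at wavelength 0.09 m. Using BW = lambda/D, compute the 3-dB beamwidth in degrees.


BW_rad = 0.09 / 2.0 = 0.045
BW_deg = 2.58 degrees

2.58 degrees


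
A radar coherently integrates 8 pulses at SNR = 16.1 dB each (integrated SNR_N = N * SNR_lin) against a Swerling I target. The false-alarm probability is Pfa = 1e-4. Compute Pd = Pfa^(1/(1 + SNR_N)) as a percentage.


SNR_lin = 10^(16.1/10) = 40.73803
SNR_N = 8 * 40.73803 = 325.90424
1/(1 + SNR_N) = 1/326.90424 = 0.003059
Pd = (1e-4)^0.003059 = 0.97222
Pd = 97.2%

97.2%


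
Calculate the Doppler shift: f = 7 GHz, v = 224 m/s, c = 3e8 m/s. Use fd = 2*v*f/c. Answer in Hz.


fd = 2 * 224 * 7000000000.0 / 3e8 = 10453.3 Hz

10453.3 Hz


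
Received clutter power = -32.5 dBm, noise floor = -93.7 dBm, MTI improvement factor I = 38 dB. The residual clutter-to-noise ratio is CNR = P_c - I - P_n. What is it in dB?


CNR = -32.5 - 38 - (-93.7) = 23.2 dB

23.2 dB


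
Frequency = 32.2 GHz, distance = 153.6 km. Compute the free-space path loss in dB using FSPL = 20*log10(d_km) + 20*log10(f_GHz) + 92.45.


20*log10(153.6) = 43.73
20*log10(32.2) = 30.16
FSPL = 166.3 dB

166.3 dB


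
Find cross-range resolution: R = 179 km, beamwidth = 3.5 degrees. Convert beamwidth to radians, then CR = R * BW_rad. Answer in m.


BW_rad = 0.061086524
CR = 179000 * 0.061086524 = 10934.5 m

10934.5 m


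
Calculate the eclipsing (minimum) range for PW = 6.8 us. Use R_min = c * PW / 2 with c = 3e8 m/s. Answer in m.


R_min = 3e8 * 6.8e-6 / 2 = 1020.0 m

1020.0 m


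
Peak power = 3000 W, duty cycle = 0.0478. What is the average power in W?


P_avg = 3000 * 0.0478 = 143.4 W

143.4 W


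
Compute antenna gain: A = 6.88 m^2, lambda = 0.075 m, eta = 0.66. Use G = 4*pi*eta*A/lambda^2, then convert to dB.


G_linear = 4*pi*0.66*6.88/0.075^2 = 10144.24
G_dB = 10*log10(10144.24) = 40.1 dB

40.1 dB


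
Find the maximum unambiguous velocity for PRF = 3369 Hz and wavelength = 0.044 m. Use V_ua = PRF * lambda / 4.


V_ua = 3369 * 0.044 / 4 = 37.1 m/s

37.1 m/s


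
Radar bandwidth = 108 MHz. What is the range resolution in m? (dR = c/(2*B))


dR = 3e8 / (2 * 108000000.0) = 1.39 m

1.39 m


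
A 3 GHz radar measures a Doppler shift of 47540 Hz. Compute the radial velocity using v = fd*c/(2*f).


v = 47540 * 3e8 / (2 * 3000000000.0) = 2377.0 m/s

2377.0 m/s


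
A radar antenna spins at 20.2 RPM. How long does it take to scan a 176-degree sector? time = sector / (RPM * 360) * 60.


t = 176 / (20.2 * 360) * 60 = 1.45 s

1.45 s


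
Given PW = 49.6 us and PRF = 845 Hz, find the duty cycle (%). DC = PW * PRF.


DC = 49.6e-6 * 845 * 100 = 4.19%

4.19%


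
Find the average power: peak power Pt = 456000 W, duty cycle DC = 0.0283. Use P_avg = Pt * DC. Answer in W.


P_avg = 456000 * 0.0283 = 12904.8 W

12904.8 W


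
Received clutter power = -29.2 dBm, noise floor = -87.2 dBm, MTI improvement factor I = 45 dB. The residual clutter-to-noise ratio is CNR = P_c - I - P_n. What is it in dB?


CNR = -29.2 - 45 - (-87.2) = 13.0 dB

13.0 dB


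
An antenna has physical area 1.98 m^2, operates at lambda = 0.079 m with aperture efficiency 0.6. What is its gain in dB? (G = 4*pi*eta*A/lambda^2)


G_linear = 4*pi*0.6*1.98/0.079^2 = 2392.06
G_dB = 10*log10(2392.06) = 33.8 dB

33.8 dB


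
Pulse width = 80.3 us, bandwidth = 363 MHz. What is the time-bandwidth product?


TBP = 80.3 * 363 = 29148.9

29148.9


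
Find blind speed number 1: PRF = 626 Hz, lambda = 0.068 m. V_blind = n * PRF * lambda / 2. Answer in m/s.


V_blind = 1 * 626 * 0.068 / 2 = 21.3 m/s

21.3 m/s


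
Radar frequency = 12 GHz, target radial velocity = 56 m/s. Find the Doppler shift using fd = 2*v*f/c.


fd = 2 * 56 * 12000000000.0 / 3e8 = 4480.0 Hz

4480.0 Hz


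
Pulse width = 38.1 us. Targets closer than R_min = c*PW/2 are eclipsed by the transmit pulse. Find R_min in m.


R_min = 3e8 * 38.1e-6 / 2 = 5715.0 m

5715.0 m


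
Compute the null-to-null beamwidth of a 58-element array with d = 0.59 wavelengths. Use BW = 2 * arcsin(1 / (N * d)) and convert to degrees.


1/(N*d) = 1/(58*0.59) = 0.029223
BW = 2*arcsin(0.029223) = 3.3 degrees

3.3 degrees


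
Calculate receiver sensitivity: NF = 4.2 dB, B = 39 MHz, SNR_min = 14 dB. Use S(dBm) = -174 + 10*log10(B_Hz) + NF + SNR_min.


10*log10(39000000.0) = 75.91
S = -174 + 75.91 + 4.2 + 14 = -79.9 dBm

-79.9 dBm


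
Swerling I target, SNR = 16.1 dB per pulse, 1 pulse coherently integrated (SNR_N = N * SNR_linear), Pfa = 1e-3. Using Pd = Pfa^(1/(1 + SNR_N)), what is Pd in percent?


SNR_lin = 10^(16.1/10) = 40.73803
SNR_N = 1 * 40.73803 = 40.73803
1/(1 + SNR_N) = 1/41.73803 = 0.023959
Pd = (1e-3)^0.023959 = 0.84747
Pd = 84.7%

84.7%


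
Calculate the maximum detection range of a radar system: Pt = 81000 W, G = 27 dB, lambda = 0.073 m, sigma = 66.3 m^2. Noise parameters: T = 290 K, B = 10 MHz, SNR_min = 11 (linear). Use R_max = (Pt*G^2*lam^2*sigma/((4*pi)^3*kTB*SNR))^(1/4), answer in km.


G_lin = 10^(27/10) = 501.187234
R^4 = 81000 * 501.187234^2 * 0.073^2 * 66.3 / ((4*pi)^3 * 1.38e-23 * 290 * 10000000.0 * 11)
R^4 = 8.22896e18 m^4
R_max = (8.22896e18)^(1/4) = 53559.5 m = 53.6 km

53.6 km


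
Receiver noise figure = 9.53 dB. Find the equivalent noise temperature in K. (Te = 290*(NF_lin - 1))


NF_lin = 10^(9.53/10) = 8.974288
Te = 290 * (8.974288 - 1) = 2312.5 K

2312.5 K


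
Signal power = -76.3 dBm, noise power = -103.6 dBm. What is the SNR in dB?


SNR = -76.3 - (-103.6) = 27.3 dB

27.3 dB


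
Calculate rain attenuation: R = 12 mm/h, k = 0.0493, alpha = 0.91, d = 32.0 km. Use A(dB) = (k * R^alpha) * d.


gamma = 0.0493 * 12^0.91 = 0.473044 dB/km
A = 0.473044 * 32.0 = 15.14 dB

15.14 dB


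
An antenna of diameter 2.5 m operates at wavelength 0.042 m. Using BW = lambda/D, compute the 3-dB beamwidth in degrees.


BW_rad = 0.042 / 2.5 = 0.0168
BW_deg = 0.96 degrees

0.96 degrees


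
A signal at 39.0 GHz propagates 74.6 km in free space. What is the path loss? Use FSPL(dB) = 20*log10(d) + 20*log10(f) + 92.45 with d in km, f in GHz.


20*log10(74.6) = 37.45
20*log10(39.0) = 31.82
FSPL = 161.7 dB

161.7 dB


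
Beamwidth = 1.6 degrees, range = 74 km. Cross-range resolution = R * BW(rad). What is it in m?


BW_rad = 0.027925268
CR = 74000 * 0.027925268 = 2066.5 m

2066.5 m


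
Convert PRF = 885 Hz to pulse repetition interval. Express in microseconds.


PRI = 1/885 = 0.0011299435 s = 1129.9 us

1129.9 us


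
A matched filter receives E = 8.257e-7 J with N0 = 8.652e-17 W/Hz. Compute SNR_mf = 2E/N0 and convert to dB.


SNR_lin = 2 * 8.257e-7 / 8.652e-17 = 1.909e10
SNR_dB = 10*log10(1.909e10) = 102.8 dB

102.8 dB


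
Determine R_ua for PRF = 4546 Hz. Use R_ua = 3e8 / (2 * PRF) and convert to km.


R_ua = 3e8 / (2 * 4546) = 32996.0 m = 33.0 km

33.0 km


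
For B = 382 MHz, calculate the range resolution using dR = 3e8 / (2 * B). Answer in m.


dR = 3e8 / (2 * 382000000.0) = 0.39 m

0.39 m


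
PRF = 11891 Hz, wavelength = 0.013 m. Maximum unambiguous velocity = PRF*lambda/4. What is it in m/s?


V_ua = 11891 * 0.013 / 4 = 38.6 m/s

38.6 m/s


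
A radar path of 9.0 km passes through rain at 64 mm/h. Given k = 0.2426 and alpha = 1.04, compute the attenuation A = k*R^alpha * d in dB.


gamma = 0.2426 * 64^1.04 = 18.336564 dB/km
A = 18.336564 * 9.0 = 165.03 dB

165.03 dB


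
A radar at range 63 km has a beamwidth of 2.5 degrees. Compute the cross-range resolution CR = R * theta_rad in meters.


BW_rad = 0.043633231
CR = 63000 * 0.043633231 = 2748.9 m

2748.9 m


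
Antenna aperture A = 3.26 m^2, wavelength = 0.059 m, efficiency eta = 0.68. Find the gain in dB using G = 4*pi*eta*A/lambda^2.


G_linear = 4*pi*0.68*3.26/0.059^2 = 8002.62
G_dB = 10*log10(8002.62) = 39.0 dB

39.0 dB


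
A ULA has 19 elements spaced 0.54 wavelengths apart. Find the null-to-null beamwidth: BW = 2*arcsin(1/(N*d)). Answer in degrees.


1/(N*d) = 1/(19*0.54) = 0.097466
BW = 2*arcsin(0.097466) = 11.2 degrees

11.2 degrees


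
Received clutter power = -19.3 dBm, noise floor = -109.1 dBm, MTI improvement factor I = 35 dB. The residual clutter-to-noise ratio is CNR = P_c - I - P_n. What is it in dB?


CNR = -19.3 - 35 - (-109.1) = 54.8 dB

54.8 dB


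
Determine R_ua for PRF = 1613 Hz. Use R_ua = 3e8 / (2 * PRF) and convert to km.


R_ua = 3e8 / (2 * 1613) = 92994.4 m = 93.0 km

93.0 km


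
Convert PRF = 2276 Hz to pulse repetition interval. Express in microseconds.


PRI = 1/2276 = 0.0004393673 s = 439.4 us

439.4 us


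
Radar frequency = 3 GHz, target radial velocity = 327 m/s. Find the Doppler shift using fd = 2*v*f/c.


fd = 2 * 327 * 3000000000.0 / 3e8 = 6540.0 Hz

6540.0 Hz


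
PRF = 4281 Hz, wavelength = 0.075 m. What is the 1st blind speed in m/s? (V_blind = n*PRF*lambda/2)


V_blind = 1 * 4281 * 0.075 / 2 = 160.5 m/s

160.5 m/s


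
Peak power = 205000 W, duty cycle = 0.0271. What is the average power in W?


P_avg = 205000 * 0.0271 = 5555.5 W

5555.5 W


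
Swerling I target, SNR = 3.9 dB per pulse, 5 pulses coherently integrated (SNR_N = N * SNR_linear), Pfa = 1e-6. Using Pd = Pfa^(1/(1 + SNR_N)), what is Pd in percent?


SNR_lin = 10^(3.9/10) = 2.45471
SNR_N = 5 * 2.45471 = 12.27355
1/(1 + SNR_N) = 1/13.27355 = 0.0753378
Pd = (1e-6)^0.0753378 = 0.35316
Pd = 35.3%

35.3%


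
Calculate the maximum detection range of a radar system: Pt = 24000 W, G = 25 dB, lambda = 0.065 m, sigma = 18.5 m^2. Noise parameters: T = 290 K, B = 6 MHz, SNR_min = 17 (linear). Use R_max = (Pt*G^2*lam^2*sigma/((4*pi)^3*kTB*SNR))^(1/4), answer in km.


G_lin = 10^(25/10) = 316.227766
R^4 = 24000 * 316.227766^2 * 0.065^2 * 18.5 / ((4*pi)^3 * 1.38e-23 * 290 * 6000000.0 * 17)
R^4 = 2.31581e17 m^4
R_max = (2.31581e17)^(1/4) = 21936.9 m = 21.9 km

21.9 km


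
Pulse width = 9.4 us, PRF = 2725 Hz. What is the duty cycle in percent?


DC = 9.4e-6 * 2725 * 100 = 2.56%

2.56%


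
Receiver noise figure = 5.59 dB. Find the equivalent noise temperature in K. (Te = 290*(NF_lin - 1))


NF_lin = 10^(5.59/10) = 3.62243
Te = 290 * (3.62243 - 1) = 760.5 K

760.5 K


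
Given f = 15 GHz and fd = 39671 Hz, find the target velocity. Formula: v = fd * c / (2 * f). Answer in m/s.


v = 39671 * 3e8 / (2 * 15000000000.0) = 396.7 m/s

396.7 m/s


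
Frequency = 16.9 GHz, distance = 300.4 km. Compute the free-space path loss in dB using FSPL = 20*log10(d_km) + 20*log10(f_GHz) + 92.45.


20*log10(300.4) = 49.55
20*log10(16.9) = 24.56
FSPL = 166.6 dB

166.6 dB


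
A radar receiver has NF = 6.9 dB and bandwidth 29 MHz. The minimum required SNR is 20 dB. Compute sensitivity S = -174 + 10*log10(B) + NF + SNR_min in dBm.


10*log10(29000000.0) = 74.62
S = -174 + 74.62 + 6.9 + 20 = -72.5 dBm

-72.5 dBm


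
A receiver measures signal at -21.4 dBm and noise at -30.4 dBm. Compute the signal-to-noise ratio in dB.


SNR = -21.4 - (-30.4) = 9.0 dB

9.0 dB


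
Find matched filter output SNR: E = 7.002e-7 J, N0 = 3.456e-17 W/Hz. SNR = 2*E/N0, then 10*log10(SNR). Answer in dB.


SNR_lin = 2 * 7.002e-7 / 3.456e-17 = 4.052e10
SNR_dB = 10*log10(4.052e10) = 106.1 dB

106.1 dB


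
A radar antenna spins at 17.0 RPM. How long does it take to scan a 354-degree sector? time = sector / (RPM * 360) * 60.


t = 354 / (17.0 * 360) * 60 = 3.47 s

3.47 s


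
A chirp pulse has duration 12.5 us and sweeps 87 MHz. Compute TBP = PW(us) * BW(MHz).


TBP = 12.5 * 87 = 1087.5

1087.5


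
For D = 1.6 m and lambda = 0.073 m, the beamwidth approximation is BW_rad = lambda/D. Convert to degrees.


BW_rad = 0.073 / 1.6 = 0.045625
BW_deg = 2.61 degrees

2.61 degrees


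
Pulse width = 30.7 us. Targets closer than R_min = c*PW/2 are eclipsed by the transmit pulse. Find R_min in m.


R_min = 3e8 * 30.7e-6 / 2 = 4605.0 m

4605.0 m


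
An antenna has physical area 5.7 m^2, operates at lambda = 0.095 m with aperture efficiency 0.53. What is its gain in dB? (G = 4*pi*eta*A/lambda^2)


G_linear = 4*pi*0.53*5.7/0.095^2 = 4206.43
G_dB = 10*log10(4206.43) = 36.2 dB

36.2 dB


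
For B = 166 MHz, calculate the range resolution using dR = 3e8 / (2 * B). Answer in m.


dR = 3e8 / (2 * 166000000.0) = 0.9 m

0.9 m


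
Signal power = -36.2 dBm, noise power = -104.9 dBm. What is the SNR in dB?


SNR = -36.2 - (-104.9) = 68.7 dB

68.7 dB


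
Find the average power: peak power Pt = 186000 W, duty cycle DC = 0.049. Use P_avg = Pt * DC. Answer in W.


P_avg = 186000 * 0.049 = 9114.0 W

9114.0 W


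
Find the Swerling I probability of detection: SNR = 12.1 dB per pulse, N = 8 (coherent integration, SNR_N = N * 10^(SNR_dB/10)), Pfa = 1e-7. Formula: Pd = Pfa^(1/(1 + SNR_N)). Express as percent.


SNR_lin = 10^(12.1/10) = 16.2181
SNR_N = 8 * 16.2181 = 129.7448
1/(1 + SNR_N) = 1/130.7448 = 0.0076485
Pd = (1e-7)^0.0076485 = 0.88402
Pd = 88.4%

88.4%


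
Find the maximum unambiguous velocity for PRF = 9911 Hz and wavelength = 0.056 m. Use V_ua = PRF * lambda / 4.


V_ua = 9911 * 0.056 / 4 = 138.8 m/s

138.8 m/s


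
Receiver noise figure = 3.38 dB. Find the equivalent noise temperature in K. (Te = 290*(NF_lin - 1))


NF_lin = 10^(3.38/10) = 2.17771
Te = 290 * (2.17771 - 1) = 341.5 K

341.5 K


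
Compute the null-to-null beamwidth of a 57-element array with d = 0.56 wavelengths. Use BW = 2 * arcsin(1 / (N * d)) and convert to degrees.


1/(N*d) = 1/(57*0.56) = 0.031328
BW = 2*arcsin(0.031328) = 3.6 degrees

3.6 degrees


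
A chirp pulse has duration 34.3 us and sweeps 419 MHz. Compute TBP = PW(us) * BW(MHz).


TBP = 34.3 * 419 = 14371.7

14371.7


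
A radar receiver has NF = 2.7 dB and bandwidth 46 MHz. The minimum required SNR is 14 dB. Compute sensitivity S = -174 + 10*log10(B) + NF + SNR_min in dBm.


10*log10(46000000.0) = 76.63
S = -174 + 76.63 + 2.7 + 14 = -80.7 dBm

-80.7 dBm


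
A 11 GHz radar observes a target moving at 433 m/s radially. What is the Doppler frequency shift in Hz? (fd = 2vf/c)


fd = 2 * 433 * 11000000000.0 / 3e8 = 31753.3 Hz

31753.3 Hz


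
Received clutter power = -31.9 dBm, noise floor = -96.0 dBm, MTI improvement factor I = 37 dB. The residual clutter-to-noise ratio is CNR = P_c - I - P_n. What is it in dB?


CNR = -31.9 - 37 - (-96.0) = 27.1 dB

27.1 dB


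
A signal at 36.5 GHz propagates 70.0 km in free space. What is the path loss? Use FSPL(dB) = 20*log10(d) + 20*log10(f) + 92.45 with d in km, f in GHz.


20*log10(70.0) = 36.9
20*log10(36.5) = 31.25
FSPL = 160.6 dB

160.6 dB


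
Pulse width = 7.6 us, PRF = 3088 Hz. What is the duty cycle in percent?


DC = 7.6e-6 * 3088 * 100 = 2.35%

2.35%


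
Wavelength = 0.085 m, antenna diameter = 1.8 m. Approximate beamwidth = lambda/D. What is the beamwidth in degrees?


BW_rad = 0.085 / 1.8 = 0.047222
BW_deg = 2.71 degrees

2.71 degrees


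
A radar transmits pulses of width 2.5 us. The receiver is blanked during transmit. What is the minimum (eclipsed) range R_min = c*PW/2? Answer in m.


R_min = 3e8 * 2.5e-6 / 2 = 375.0 m

375.0 m


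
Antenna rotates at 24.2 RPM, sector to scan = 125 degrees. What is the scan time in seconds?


t = 125 / (24.2 * 360) * 60 = 0.86 s

0.86 s


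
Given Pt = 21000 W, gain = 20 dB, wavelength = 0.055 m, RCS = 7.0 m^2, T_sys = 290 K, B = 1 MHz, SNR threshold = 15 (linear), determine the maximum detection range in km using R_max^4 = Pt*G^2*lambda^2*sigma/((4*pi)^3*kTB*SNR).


G_lin = 10^(20/10) = 100.0
R^4 = 21000 * 100.0^2 * 0.055^2 * 7.0 / ((4*pi)^3 * 1.38e-23 * 290 * 1000000.0 * 15)
R^4 = 3.73289e16 m^4
R_max = (3.73289e16)^(1/4) = 13899.9 m = 13.9 km

13.9 km


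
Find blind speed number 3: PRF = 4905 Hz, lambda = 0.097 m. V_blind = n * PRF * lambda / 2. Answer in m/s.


V_blind = 3 * 4905 * 0.097 / 2 = 713.7 m/s

713.7 m/s


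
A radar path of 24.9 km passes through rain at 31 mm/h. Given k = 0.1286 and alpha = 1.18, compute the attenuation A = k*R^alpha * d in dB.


gamma = 0.1286 * 31^1.18 = 7.396866 dB/km
A = 7.396866 * 24.9 = 184.18 dB

184.18 dB


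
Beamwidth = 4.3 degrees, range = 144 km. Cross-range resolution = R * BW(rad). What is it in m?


BW_rad = 0.075049158
CR = 144000 * 0.075049158 = 10807.1 m

10807.1 m


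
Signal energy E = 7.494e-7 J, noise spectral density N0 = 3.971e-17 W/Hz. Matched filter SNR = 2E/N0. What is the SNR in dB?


SNR_lin = 2 * 7.494e-7 / 3.971e-17 = 3.774e10
SNR_dB = 10*log10(3.774e10) = 105.8 dB

105.8 dB


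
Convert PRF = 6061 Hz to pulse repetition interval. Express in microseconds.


PRI = 1/6061 = 0.0001649893 s = 165.0 us

165.0 us


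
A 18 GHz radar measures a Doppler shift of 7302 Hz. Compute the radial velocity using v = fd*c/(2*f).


v = 7302 * 3e8 / (2 * 18000000000.0) = 60.9 m/s

60.9 m/s


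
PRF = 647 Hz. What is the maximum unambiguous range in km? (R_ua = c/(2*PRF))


R_ua = 3e8 / (2 * 647) = 231839.3 m = 231.8 km

231.8 km


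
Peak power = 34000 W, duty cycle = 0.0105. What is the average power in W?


P_avg = 34000 * 0.0105 = 357.0 W

357.0 W


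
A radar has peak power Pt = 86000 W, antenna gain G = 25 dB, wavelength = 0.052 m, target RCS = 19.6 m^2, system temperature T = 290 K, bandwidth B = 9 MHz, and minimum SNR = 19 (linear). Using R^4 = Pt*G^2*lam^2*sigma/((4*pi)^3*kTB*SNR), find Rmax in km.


G_lin = 10^(25/10) = 316.227766
R^4 = 86000 * 316.227766^2 * 0.052^2 * 19.6 / ((4*pi)^3 * 1.38e-23 * 290 * 9000000.0 * 19)
R^4 = 3.35628e17 m^4
R_max = (3.35628e17)^(1/4) = 24069.4 m = 24.1 km

24.1 km


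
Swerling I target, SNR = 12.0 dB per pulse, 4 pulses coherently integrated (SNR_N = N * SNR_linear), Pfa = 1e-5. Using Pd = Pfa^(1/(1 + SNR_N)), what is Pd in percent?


SNR_lin = 10^(12.0/10) = 15.84893
SNR_N = 4 * 15.84893 = 63.39572
1/(1 + SNR_N) = 1/64.39572 = 0.015529
Pd = (1e-5)^0.015529 = 0.83629
Pd = 83.6%

83.6%


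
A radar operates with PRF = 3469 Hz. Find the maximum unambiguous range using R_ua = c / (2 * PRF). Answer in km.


R_ua = 3e8 / (2 * 3469) = 43240.1 m = 43.2 km

43.2 km


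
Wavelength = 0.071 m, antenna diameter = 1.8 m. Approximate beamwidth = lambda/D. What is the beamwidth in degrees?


BW_rad = 0.071 / 1.8 = 0.039444
BW_deg = 2.26 degrees

2.26 degrees


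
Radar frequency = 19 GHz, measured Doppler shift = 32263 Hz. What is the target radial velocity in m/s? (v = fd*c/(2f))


v = 32263 * 3e8 / (2 * 19000000000.0) = 254.7 m/s

254.7 m/s


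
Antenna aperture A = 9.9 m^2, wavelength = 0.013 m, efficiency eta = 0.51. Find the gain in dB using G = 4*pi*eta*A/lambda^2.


G_linear = 4*pi*0.51*9.9/0.013^2 = 375429.62
G_dB = 10*log10(375429.62) = 55.7 dB

55.7 dB


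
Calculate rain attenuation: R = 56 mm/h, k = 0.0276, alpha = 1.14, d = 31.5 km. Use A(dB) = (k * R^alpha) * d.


gamma = 0.0276 * 56^1.14 = 2.71546 dB/km
A = 2.71546 * 31.5 = 85.54 dB

85.54 dB


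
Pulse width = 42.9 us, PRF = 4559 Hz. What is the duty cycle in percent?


DC = 42.9e-6 * 4559 * 100 = 19.56%

19.56%


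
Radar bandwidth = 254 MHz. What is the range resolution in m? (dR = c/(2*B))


dR = 3e8 / (2 * 254000000.0) = 0.59 m

0.59 m


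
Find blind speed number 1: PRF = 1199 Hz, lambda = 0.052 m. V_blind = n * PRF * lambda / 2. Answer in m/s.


V_blind = 1 * 1199 * 0.052 / 2 = 31.2 m/s

31.2 m/s


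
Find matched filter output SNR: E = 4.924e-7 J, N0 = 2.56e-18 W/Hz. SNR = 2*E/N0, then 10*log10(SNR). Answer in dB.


SNR_lin = 2 * 4.924e-7 / 2.56e-18 = 3.847e11
SNR_dB = 10*log10(3.847e11) = 115.9 dB

115.9 dB


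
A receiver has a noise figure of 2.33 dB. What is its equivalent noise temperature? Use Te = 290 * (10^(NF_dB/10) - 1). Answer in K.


NF_lin = 10^(2.33/10) = 1.710015
Te = 290 * (1.710015 - 1) = 205.9 K

205.9 K


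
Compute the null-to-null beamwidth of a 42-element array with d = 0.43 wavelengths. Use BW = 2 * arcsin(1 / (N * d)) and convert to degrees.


1/(N*d) = 1/(42*0.43) = 0.055371
BW = 2*arcsin(0.055371) = 6.3 degrees

6.3 degrees


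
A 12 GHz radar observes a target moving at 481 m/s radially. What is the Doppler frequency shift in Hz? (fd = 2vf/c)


fd = 2 * 481 * 12000000000.0 / 3e8 = 38480.0 Hz

38480.0 Hz


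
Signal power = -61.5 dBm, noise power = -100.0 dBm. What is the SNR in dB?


SNR = -61.5 - (-100.0) = 38.5 dB

38.5 dB


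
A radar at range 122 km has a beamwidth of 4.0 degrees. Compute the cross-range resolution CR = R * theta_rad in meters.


BW_rad = 0.06981317
CR = 122000 * 0.06981317 = 8517.2 m

8517.2 m


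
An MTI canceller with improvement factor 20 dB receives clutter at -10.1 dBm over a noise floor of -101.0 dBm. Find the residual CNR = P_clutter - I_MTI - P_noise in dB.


CNR = -10.1 - 20 - (-101.0) = 70.9 dB

70.9 dB


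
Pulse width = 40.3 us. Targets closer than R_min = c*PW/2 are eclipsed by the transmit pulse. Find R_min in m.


R_min = 3e8 * 40.3e-6 / 2 = 6045.0 m

6045.0 m


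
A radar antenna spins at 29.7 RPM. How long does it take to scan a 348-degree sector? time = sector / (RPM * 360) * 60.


t = 348 / (29.7 * 360) * 60 = 1.95 s

1.95 s


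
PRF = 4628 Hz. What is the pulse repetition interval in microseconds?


PRI = 1/4628 = 0.0002160761 s = 216.1 us

216.1 us


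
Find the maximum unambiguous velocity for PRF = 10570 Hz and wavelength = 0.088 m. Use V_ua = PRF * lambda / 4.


V_ua = 10570 * 0.088 / 4 = 232.5 m/s

232.5 m/s


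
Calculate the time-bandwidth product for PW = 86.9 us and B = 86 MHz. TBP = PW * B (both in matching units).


TBP = 86.9 * 86 = 7473.4

7473.4


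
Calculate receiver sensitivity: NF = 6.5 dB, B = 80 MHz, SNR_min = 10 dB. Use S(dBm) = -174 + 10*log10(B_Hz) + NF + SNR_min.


10*log10(80000000.0) = 79.03
S = -174 + 79.03 + 6.5 + 10 = -78.5 dBm

-78.5 dBm


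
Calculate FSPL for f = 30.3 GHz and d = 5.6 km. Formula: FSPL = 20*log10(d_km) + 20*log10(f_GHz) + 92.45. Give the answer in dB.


20*log10(5.6) = 14.96
20*log10(30.3) = 29.63
FSPL = 137.0 dB

137.0 dB


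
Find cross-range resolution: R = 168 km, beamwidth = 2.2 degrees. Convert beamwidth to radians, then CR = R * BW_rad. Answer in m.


BW_rad = 0.038397244
CR = 168000 * 0.038397244 = 6450.7 m

6450.7 m


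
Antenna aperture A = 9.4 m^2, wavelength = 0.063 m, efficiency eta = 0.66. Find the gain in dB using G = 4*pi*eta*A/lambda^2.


G_linear = 4*pi*0.66*9.4/0.063^2 = 19642.67
G_dB = 10*log10(19642.67) = 42.9 dB

42.9 dB


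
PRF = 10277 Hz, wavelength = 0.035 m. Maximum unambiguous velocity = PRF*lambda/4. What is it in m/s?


V_ua = 10277 * 0.035 / 4 = 89.9 m/s

89.9 m/s


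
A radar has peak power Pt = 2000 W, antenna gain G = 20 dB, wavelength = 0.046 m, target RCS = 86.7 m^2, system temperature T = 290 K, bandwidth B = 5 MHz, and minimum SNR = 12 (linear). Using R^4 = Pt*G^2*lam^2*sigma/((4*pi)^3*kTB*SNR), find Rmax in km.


G_lin = 10^(20/10) = 100.0
R^4 = 2000 * 100.0^2 * 0.046^2 * 86.7 / ((4*pi)^3 * 1.38e-23 * 290 * 5000000.0 * 12)
R^4 = 7.70029e15 m^4
R_max = (7.70029e15)^(1/4) = 9367.6 m = 9.4 km

9.4 km


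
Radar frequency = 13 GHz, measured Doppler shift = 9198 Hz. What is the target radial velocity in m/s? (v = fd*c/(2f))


v = 9198 * 3e8 / (2 * 13000000000.0) = 106.1 m/s

106.1 m/s


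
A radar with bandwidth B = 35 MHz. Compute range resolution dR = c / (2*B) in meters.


dR = 3e8 / (2 * 35000000.0) = 4.29 m

4.29 m


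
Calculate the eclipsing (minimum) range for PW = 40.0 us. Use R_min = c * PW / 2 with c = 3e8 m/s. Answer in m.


R_min = 3e8 * 40.0e-6 / 2 = 6000.0 m

6000.0 m


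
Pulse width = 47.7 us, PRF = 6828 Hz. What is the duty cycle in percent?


DC = 47.7e-6 * 6828 * 100 = 32.57%

32.57%


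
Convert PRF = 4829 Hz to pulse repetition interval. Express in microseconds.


PRI = 1/4829 = 0.0002070822 s = 207.1 us

207.1 us


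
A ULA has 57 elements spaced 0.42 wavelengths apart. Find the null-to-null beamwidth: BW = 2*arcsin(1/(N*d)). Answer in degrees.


1/(N*d) = 1/(57*0.42) = 0.041771
BW = 2*arcsin(0.041771) = 4.8 degrees

4.8 degrees


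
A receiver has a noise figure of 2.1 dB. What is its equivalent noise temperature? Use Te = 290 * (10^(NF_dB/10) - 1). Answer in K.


NF_lin = 10^(2.1/10) = 1.62181
Te = 290 * (1.62181 - 1) = 180.3 K

180.3 K


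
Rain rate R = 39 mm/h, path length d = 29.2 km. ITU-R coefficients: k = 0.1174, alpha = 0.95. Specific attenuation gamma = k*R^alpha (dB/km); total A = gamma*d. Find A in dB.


gamma = 0.1174 * 39^0.95 = 3.812233 dB/km
A = 3.812233 * 29.2 = 111.32 dB

111.32 dB


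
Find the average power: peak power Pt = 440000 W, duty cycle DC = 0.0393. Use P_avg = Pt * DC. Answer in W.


P_avg = 440000 * 0.0393 = 17292.0 W

17292.0 W


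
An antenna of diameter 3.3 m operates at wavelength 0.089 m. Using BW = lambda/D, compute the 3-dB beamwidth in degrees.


BW_rad = 0.089 / 3.3 = 0.02697
BW_deg = 1.55 degrees

1.55 degrees


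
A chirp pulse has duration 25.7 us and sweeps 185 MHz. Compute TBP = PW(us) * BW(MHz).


TBP = 25.7 * 185 = 4754.5

4754.5


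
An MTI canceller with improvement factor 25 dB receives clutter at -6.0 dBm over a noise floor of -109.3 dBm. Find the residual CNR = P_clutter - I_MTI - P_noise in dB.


CNR = -6.0 - 25 - (-109.3) = 78.3 dB

78.3 dB


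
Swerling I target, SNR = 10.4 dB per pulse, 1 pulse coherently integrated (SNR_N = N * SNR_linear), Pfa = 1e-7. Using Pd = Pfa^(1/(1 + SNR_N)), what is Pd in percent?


SNR_lin = 10^(10.4/10) = 10.96478
SNR_N = 1 * 10.96478 = 10.96478
1/(1 + SNR_N) = 1/11.96478 = 0.0835786
Pd = (1e-7)^0.0835786 = 0.25999
Pd = 26.0%

26.0%


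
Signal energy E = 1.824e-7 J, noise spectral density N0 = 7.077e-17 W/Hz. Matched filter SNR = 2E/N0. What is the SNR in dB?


SNR_lin = 2 * 1.824e-7 / 7.077e-17 = 5.155e9
SNR_dB = 10*log10(5.155e9) = 97.1 dB

97.1 dB


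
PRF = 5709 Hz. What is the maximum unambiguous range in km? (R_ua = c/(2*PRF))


R_ua = 3e8 / (2 * 5709) = 26274.3 m = 26.3 km

26.3 km


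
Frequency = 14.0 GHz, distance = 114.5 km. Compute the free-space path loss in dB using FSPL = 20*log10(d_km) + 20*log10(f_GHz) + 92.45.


20*log10(114.5) = 41.18
20*log10(14.0) = 22.92
FSPL = 156.5 dB

156.5 dB


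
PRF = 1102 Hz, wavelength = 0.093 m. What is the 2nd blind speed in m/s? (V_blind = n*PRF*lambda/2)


V_blind = 2 * 1102 * 0.093 / 2 = 102.5 m/s

102.5 m/s


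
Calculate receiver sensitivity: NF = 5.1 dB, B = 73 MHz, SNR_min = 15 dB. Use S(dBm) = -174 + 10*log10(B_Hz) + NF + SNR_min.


10*log10(73000000.0) = 78.63
S = -174 + 78.63 + 5.1 + 15 = -75.3 dBm

-75.3 dBm


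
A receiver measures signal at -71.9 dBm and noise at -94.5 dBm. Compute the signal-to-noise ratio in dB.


SNR = -71.9 - (-94.5) = 22.6 dB

22.6 dB


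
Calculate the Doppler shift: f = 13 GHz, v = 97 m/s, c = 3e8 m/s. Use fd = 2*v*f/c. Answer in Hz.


fd = 2 * 97 * 13000000000.0 / 3e8 = 8406.7 Hz

8406.7 Hz


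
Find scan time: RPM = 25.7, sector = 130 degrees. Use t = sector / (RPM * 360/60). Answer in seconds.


t = 130 / (25.7 * 360) * 60 = 0.84 s

0.84 s


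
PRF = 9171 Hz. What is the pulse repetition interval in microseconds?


PRI = 1/9171 = 0.0001090394 s = 109.0 us

109.0 us


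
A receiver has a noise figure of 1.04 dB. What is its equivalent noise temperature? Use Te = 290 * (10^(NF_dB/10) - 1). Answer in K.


NF_lin = 10^(1.04/10) = 1.270574
Te = 290 * (1.270574 - 1) = 78.5 K

78.5 K
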